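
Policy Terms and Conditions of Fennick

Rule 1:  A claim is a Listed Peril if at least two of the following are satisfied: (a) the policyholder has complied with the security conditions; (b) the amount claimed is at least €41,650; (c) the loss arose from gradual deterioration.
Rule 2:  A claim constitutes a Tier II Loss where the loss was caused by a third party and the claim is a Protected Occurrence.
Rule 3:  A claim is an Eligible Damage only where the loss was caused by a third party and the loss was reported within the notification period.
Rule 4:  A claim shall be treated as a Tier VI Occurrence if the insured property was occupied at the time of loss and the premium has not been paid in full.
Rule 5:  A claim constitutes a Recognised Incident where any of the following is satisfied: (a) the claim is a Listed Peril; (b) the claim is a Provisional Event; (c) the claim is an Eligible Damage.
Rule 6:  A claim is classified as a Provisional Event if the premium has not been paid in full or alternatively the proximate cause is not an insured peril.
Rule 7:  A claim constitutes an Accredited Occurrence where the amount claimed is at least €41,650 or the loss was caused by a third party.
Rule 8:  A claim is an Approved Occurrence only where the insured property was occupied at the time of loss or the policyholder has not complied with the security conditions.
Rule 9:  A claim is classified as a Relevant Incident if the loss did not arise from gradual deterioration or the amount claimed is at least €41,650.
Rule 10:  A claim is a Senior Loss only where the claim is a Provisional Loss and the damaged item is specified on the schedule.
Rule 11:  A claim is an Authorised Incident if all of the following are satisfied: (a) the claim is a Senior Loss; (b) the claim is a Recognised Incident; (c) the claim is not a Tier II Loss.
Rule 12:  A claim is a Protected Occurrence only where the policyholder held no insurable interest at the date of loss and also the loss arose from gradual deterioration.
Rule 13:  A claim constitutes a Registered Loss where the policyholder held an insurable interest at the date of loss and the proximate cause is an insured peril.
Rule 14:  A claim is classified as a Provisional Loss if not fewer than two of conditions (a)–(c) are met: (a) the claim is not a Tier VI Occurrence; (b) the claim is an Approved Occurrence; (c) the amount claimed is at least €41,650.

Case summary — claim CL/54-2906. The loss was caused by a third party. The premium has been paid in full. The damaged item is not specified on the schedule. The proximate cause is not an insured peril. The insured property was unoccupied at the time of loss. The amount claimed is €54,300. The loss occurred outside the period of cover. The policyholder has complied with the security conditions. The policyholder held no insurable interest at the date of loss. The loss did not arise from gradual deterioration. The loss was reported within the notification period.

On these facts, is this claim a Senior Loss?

rule 4 — Tier VI Occurrence: [the insured property was occupied at the time of loss? no] AND [the premium has not been paid in full? no] → not satisfied.
rule 8 — Approved Occurrence: [the insured property was occupied at the time of loss? no] OR [the policyholder has not complied with the security conditions? no] → not satisfied.
rule 14 — Provisional Loss: not a Tier VI Occurrence (rule 4)? yes; Approved Occurrence (rule 8)? no; amount claimed: €54,300 ≥ €41,650? yes — 2 of 3 hold (need ≥2) → satisfied.
rule 10 — Senior Loss: [Provisional Loss (rule 14)? yes] AND [the damaged item is specified on the schedule? no] → not satisfied.

No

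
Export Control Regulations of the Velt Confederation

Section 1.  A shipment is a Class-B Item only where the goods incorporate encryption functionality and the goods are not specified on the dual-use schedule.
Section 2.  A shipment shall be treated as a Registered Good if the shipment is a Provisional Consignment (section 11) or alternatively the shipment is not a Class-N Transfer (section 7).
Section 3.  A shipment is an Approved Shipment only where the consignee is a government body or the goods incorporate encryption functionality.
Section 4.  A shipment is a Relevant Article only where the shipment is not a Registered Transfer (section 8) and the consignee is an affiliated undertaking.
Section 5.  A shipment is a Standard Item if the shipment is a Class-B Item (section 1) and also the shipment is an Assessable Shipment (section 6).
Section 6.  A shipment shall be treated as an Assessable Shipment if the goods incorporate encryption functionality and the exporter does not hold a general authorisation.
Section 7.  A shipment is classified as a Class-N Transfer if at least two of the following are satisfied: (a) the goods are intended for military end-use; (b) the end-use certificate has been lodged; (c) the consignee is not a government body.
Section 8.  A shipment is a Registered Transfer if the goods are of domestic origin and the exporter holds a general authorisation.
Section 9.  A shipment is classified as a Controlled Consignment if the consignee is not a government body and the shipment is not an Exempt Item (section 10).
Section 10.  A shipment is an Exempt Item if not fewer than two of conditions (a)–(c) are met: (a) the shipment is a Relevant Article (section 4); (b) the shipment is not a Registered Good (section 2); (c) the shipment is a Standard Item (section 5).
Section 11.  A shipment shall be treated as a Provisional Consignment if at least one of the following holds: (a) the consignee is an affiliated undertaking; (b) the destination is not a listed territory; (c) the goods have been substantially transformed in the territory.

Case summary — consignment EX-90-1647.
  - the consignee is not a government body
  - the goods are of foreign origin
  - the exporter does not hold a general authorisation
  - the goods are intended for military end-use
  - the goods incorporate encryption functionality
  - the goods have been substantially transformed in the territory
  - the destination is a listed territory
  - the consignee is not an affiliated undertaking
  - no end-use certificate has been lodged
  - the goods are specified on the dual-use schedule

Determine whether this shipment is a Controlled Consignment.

Yes

section 8 — Registered Transfer: [the goods are of domestic origin? no] AND [the exporter holds a general authorisation? no] → not satisfied.
section 4 — Relevant Article: [not a Registered Transfer (section 8)? yes] AND [the consignee is an affiliated undertaking? no] → not satisfied.
section 11 — Provisional Consignment: [the consignee is an affiliated undertaking? no] OR [the destination is not a listed territory? no] OR [the goods have been substantially transformed in the territory? yes] → satisfied.
section 7 — Class-N Transfer: the goods are intended for military end-use? yes; the end-use certificate has been lodged? no; the consignee is not a government body? yes — 2 of 3 hold (need ≥2) → satisfied.
section 2 — Registered Good: [Provisional Consignment (section 11)? yes] OR [not a Class-N Transfer (section 7)? no] → satisfied.
section 1 — Class-B Item: [the goods incorporate encryption functionality? yes] AND [the goods are not specified on the dual-use schedule? no] → not satisfied.
section 6 — Assessable Shipment: [the goods incorporate encryption functionality? yes] AND [the exporter does not hold a general authorisation? yes] → satisfied.
section 5 — Standard Item: [Class-B Item (section 1)? no] AND [Assessable Shipment (section 6)? yes] → not satisfied.
section 10 — Exempt Item: Relevant Article (section 4)? no; not a Registered Good (section 2)? no; Standard Item (section 5)? no — 0 of 3 hold (need ≥2) → not satisfied.
section 9 — Controlled Consignment: [the consignee is not a government body? yes] AND [not an Exempt Item (section 10)? yes] → satisfied.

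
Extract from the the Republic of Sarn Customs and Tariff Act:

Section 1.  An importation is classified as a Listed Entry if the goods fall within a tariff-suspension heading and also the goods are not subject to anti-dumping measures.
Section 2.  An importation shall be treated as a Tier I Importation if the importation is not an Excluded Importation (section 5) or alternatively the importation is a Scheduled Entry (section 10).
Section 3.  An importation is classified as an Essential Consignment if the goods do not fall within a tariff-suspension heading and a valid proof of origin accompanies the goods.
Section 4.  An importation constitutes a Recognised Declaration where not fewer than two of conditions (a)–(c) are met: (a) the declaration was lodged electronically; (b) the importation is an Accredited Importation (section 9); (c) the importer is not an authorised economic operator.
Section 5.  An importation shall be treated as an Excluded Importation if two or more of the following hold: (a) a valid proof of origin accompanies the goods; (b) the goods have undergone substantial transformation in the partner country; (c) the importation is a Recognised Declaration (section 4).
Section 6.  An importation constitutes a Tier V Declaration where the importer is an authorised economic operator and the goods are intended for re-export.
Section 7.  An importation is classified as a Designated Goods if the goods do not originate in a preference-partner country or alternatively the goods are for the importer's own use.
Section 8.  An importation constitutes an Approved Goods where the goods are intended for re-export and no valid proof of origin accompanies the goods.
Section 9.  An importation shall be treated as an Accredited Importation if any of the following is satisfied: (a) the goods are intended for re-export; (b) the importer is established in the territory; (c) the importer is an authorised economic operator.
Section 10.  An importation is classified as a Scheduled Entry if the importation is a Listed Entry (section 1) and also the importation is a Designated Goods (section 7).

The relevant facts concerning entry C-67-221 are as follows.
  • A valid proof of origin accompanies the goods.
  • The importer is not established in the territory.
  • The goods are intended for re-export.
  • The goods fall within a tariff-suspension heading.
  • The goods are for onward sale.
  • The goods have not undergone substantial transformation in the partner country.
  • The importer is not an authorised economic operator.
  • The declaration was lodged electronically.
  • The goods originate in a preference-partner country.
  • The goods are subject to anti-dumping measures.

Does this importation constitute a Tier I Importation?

section 9 — Accredited Importation: [the goods are intended for re-export? yes] OR [the importer is established in the territory? no] OR [the importer is an authorised economic operator? no] → satisfied.
section 4 — Recognised Declaration: the declaration was lodged electronically? yes; Accredited Importation (section 9)? yes; the importer is not an authorised economic operator? yes — 3 of 3 hold (need ≥2) → satisfied.
section 5 — Excluded Importation: a valid proof of origin accompanies the goods? yes; the goods have undergone substantial transformation in the partner country? no; Recognised Declaration (section 4)? yes — 2 of 3 hold (need ≥2) → satisfied.
section 1 — Listed Entry: [the goods fall within a tariff-suspension heading? yes] AND [the goods are not subject to anti-dumping measures? no] → not satisfied.
section 7 — Designated Goods: [the goods do not originate in a preference-partner country? no] OR [the goods are for the importer's own use? no] → not satisfied.
section 10 — Scheduled Entry: [Listed Entry (section 1)? no] AND [Designated Goods (section 7)? no] → not satisfied.
section 2 — Tier I Importation: [not an Excluded Importation (section 5)? no] OR [Scheduled Entry (section 10)? no] → not satisfied.

No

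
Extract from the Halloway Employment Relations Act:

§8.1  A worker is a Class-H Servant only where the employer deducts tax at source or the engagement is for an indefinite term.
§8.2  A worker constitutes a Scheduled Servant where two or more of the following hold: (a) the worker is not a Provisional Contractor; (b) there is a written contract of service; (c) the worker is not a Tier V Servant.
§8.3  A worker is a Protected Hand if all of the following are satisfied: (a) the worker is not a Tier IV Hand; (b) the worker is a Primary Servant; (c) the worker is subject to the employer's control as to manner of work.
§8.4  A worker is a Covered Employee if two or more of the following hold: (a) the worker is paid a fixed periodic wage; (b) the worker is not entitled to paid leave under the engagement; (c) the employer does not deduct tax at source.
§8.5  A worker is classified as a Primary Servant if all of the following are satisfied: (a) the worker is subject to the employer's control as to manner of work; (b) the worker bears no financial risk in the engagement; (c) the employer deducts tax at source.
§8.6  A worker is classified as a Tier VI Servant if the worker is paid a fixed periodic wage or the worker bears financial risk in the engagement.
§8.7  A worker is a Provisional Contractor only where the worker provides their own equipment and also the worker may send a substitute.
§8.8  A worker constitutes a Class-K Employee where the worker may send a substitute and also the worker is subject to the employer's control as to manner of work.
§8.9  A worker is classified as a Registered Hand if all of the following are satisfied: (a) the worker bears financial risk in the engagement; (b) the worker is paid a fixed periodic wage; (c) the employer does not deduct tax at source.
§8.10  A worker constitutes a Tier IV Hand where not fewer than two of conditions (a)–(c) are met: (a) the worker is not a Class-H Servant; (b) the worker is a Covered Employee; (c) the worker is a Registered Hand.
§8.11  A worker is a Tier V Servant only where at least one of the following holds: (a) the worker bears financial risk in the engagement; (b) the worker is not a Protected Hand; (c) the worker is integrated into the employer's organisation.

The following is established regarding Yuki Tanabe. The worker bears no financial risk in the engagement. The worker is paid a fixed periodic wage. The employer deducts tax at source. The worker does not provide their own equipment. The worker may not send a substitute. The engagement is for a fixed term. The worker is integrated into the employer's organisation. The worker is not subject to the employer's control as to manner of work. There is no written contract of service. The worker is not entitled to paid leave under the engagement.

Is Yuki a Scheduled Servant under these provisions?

No

§8.7 — Provisional Contractor: [the worker provides their own equipment? no] AND [the worker may send a substitute? no] → not satisfied.
§8.1 — Class-H Servant: [the employer deducts tax at source? yes] OR [the engagement is for an indefinite term? no] → satisfied.
§8.4 — Covered Employee: the worker is paid a fixed periodic wage? yes; the worker is not entitled to paid leave under the engagement? yes; the employer does not deduct tax at source? no — 2 of 3 hold (need ≥2) → satisfied.
§8.9 — Registered Hand: [the worker bears financial risk in the engagement? no] AND [the worker is paid a fixed periodic wage? yes] AND [the employer does not deduct tax at source? no] → not satisfied.
§8.10 — Tier IV Hand: not a Class-H Servant (§8.1)? no; Covered Employee (§8.4)? yes; Registered Hand (§8.9)? no — 1 of 3 hold (need ≥2) → not satisfied.
§8.5 — Primary Servant: [the worker is subject to the employer's control as to manner of work? no] AND [the worker bears no financial risk in the engagement? yes] AND [the employer deducts tax at source? yes] → not satisfied.
§8.3 — Protected Hand: [not a Tier IV Hand (§8.10)? yes] AND [Primary Servant (§8.5)? no] AND [the worker is subject to the employer's control as to manner of work? no] → not satisfied.
§8.11 — Tier V Servant: [the worker bears financial risk in the engagement? no] OR [not a Protected Hand (§8.3)? yes] OR [the worker is integrated into the employer's organisation? yes] → satisfied.
§8.2 — Scheduled Servant: not a Provisional Contractor (§8.7)? yes; there is a written contract of service? no; not a Tier V Servant (§8.11)? no — 1 of 3 hold (need ≥2) → not satisfied.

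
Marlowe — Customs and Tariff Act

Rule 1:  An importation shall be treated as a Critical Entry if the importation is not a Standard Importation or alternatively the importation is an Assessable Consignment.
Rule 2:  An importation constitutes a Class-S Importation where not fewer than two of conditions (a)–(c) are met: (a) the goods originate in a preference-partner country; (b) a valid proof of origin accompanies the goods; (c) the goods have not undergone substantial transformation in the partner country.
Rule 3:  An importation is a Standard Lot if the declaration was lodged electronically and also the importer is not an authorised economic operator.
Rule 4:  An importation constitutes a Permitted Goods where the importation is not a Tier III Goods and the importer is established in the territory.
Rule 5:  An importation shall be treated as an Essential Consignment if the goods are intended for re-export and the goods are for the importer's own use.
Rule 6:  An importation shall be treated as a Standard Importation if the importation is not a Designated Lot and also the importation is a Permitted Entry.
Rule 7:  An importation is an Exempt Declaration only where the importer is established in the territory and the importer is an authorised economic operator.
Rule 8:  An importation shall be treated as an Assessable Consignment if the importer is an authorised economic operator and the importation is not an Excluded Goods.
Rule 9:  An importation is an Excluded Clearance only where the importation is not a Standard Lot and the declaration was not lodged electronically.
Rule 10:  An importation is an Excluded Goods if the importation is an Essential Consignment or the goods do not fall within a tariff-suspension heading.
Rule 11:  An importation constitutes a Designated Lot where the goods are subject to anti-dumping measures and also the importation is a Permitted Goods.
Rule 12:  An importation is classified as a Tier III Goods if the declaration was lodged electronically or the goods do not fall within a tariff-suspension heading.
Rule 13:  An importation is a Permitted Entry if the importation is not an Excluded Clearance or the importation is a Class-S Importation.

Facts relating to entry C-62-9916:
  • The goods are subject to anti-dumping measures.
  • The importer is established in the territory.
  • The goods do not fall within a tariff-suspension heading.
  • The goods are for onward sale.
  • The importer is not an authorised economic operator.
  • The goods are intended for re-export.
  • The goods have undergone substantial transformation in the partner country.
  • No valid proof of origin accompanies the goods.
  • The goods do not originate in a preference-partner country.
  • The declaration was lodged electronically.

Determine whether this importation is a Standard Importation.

rule 12 — Tier III Goods: [the declaration was lodged electronically? yes] OR [the goods do not fall within a tariff-suspension heading? yes] → satisfied.
rule 4 — Permitted Goods: [not a Tier III Goods (rule 12)? no] AND [the importer is established in the territory? yes] → not satisfied.
rule 11 — Designated Lot: [the goods are subject to anti-dumping measures? yes] AND [Permitted Goods (rule 4)? no] → not satisfied.
rule 3 — Standard Lot: [the declaration was lodged electronically? yes] AND [the importer is not an authorised economic operator? yes] → satisfied.
rule 9 — Excluded Clearance: [not a Standard Lot (rule 3)? no] AND [the declaration was not lodged electronically? no] → not satisfied.
rule 2 — Class-S Importation: the goods originate in a preference-partner country? no; a valid proof of origin accompanies the goods? no; the goods have not undergone substantial transformation in the partner country? no — 0 of 3 hold (need ≥2) → not satisfied.
rule 13 — Permitted Entry: [not an Excluded Clearance (rule 9)? yes] OR [Class-S Importation (rule 2)? no] → satisfied.
rule 6 — Standard Importation: [not a Designated Lot (rule 11)? yes] AND [Permitted Entry (rule 13)? yes] → satisfied.

Yes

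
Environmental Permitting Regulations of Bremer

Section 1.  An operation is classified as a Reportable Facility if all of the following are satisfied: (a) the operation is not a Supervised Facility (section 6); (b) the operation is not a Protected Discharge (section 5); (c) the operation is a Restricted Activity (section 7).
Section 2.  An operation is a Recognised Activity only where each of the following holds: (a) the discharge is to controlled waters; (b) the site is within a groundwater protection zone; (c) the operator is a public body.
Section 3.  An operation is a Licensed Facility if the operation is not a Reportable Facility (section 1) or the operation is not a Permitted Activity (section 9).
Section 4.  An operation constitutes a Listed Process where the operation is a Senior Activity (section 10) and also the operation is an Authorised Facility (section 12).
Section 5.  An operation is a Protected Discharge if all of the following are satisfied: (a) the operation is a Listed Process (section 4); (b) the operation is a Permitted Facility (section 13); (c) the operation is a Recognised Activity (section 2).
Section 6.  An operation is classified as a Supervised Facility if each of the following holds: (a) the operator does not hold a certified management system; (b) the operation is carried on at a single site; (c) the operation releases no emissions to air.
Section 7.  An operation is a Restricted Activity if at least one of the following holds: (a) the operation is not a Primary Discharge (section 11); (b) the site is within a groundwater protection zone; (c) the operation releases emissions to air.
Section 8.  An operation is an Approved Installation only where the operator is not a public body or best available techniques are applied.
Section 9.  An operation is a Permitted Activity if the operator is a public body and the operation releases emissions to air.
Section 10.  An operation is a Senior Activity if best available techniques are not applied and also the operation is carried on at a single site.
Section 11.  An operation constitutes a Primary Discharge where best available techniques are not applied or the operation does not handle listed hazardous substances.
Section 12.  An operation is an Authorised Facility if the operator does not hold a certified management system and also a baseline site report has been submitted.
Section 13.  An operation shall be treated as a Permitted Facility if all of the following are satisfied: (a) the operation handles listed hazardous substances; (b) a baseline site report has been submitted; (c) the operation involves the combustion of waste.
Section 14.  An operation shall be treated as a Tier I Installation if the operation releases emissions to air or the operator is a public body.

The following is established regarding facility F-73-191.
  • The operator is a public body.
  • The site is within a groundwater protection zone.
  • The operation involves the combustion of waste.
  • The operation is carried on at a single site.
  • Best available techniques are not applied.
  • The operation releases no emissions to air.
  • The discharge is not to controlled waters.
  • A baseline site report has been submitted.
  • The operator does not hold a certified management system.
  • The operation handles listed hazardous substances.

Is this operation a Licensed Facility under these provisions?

Under section 6: the operator does not hold a certified management system? yes; and the operation is carried on at a single site? yes; and the operation releases no emissions to air? yes. So the operation is a Supervised Facility.
Under section 10: best available techniques are not applied? yes; and the operation is carried on at a single site? yes. So the operation is a Senior Activity.
Under section 12: the operator does not hold a certified management system? yes; and a baseline site report has been submitted? yes. So the operation is an Authorised Facility.
Under section 4: Senior Activity (section 10)? yes; and Authorised Facility (section 12)? yes. So the operation is a Listed Process.
Under section 13: the operation handles listed hazardous substances? yes; and a baseline site report has been submitted? yes; and the operation involves the combustion of waste? yes. So the operation is a Permitted Facility.
Under section 2: the discharge is to controlled waters? no; and the site is within a groundwater protection zone? yes; and the operator is a public body? yes. So the operation is not a Recognised Activity.
Under section 5: Listed Process (section 4)? yes; and Permitted Facility (section 13)? yes; and Recognised Activity (section 2)? no. So the operation is not a Protected Discharge.
Under section 11: best available techniques are not applied? yes; or the operation does not handle listed hazardous substances? no. So the operation is a Primary Discharge.
Under section 7: not a Primary Discharge (section 11)? no; or the site is within a groundwater protection zone? yes; or the operation releases emissions to air? no. So the operation is a Restricted Activity.
Under section 1: not a Supervised Facility (section 6)? no; and not a Protected Discharge (section 5)? yes; and Restricted Activity (section 7)? yes. So the operation is not a Reportable Facility.
Under section 9: the operator is a public body? yes; and the operation releases emissions to air? no. So the operation is not a Permitted Activity.
Under section 3: not a Reportable Facility (section 1)? yes; or not a Permitted Activity (section 9)? yes. So the operation is a Licensed Facility.

Yes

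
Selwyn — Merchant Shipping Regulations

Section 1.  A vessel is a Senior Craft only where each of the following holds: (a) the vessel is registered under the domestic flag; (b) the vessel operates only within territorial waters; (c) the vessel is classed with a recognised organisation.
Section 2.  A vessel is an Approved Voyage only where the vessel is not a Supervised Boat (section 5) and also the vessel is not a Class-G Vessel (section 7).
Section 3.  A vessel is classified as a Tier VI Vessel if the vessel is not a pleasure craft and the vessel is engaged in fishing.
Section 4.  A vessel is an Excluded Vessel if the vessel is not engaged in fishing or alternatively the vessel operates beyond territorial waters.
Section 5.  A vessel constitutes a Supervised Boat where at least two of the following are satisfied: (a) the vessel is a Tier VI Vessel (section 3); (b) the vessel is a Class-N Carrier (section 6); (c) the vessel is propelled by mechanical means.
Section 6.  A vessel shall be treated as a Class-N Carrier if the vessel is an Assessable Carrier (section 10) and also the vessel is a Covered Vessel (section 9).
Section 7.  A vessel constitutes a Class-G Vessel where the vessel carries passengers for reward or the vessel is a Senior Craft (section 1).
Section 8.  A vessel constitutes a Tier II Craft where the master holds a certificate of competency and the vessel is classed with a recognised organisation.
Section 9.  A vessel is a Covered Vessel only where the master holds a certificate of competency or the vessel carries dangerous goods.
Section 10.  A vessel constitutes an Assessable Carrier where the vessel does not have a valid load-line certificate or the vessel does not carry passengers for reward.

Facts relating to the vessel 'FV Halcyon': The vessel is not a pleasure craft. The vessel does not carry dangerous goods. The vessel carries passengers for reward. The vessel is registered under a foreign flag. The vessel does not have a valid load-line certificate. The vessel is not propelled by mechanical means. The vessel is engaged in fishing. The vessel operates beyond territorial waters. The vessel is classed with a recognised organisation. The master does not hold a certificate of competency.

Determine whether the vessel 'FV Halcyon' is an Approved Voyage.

No

section 3 — Tier VI Vessel: [the vessel is not a pleasure craft? yes] AND [the vessel is engaged in fishing? yes] → satisfied.
section 10 — Assessable Carrier: [the vessel does not have a valid load-line certificate? yes] OR [the vessel does not carry passengers for reward? no] → satisfied.
section 9 — Covered Vessel: [the master holds a certificate of competency? no] OR [the vessel carries dangerous goods? no] → not satisfied.
section 6 — Class-N Carrier: [Assessable Carrier (section 10)? yes] AND [Covered Vessel (section 9)? no] → not satisfied.
section 5 — Supervised Boat: Tier VI Vessel (section 3)? yes; Class-N Carrier (section 6)? no; the vessel is propelled by mechanical means? no — 1 of 3 hold (need ≥2) → not satisfied.
section 1 — Senior Craft: [the vessel is registered under the domestic flag? no] AND [the vessel operates only within territorial waters? no] AND [the vessel is classed with a recognised organisation? yes] → not satisfied.
section 7 — Class-G Vessel: [the vessel carries passengers for reward? yes] OR [Senior Craft (section 1)? no] → satisfied.
section 2 — Approved Voyage: [not a Supervised Boat (section 5)? yes] AND [not a Class-G Vessel (section 7)? no] → not satisfied.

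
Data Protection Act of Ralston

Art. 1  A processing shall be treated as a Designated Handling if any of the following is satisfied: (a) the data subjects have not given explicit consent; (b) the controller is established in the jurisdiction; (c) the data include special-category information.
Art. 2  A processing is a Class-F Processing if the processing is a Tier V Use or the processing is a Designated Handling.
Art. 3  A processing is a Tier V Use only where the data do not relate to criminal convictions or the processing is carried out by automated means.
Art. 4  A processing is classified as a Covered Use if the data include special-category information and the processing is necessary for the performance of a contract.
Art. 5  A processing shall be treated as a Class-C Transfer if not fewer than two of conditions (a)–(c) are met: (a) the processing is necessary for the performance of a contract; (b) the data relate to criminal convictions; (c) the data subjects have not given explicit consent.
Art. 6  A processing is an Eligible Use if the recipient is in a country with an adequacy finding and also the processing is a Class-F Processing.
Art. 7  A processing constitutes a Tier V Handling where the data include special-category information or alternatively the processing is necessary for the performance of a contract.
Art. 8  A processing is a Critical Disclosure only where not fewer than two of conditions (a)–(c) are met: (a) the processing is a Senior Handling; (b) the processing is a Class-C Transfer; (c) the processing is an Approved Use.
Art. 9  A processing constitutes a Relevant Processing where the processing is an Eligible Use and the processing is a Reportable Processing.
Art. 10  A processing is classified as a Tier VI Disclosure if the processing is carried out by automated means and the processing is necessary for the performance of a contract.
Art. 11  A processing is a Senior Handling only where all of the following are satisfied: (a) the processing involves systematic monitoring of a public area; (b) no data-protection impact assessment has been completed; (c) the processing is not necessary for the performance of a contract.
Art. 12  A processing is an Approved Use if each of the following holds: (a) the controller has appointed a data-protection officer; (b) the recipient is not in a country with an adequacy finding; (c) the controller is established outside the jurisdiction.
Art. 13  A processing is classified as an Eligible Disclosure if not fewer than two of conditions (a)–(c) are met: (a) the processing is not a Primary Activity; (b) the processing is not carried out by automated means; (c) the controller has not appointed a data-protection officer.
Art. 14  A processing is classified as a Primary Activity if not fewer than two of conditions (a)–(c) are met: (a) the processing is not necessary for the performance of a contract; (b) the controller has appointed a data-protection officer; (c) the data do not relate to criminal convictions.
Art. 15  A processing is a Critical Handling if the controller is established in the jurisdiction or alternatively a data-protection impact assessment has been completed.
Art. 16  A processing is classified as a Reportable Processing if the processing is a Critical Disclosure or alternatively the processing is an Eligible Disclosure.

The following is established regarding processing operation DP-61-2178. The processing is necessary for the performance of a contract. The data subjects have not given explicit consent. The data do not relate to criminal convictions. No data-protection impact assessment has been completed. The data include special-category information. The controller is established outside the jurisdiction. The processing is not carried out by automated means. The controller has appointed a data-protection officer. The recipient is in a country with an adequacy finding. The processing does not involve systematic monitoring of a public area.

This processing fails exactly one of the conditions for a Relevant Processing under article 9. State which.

Reportable Processing

Under article 3: the data do not relate to criminal convictions? yes; or the processing is carried out by automated means? no. So the processing is a Tier V Use.
Under article 1: the data subjects have not given explicit consent? yes; or the controller is established in the jurisdiction? no; or the data include special-category information? yes. So the processing is a Designated Handling.
Under article 2: Tier V Use (article 3)? yes; or Designated Handling (article 1)? yes. So the processing is a Class-F Processing.
Under article 6: the recipient is in a country with an adequacy finding? yes; and Class-F Processing (article 2)? yes. So the processing is an Eligible Use.
Under article 11: the processing involves systematic monitoring of a public area? no; and no data-protection impact assessment has been completed? yes; and the processing is not necessary for the performance of a contract? no. So the processing is not a Senior Handling.
Under article 5: the processing is necessary for the performance of a contract? yes; the data relate to criminal convictions? no; the data subjects have not given explicit consent? yes — 2 of 3 hold (need ≥2) → satisfied.
Under article 12: the controller has appointed a data-protection officer? yes; and the recipient is not in a country with an adequacy finding? no; and the controller is established outside the jurisdiction? yes. So the processing is not an Approved Use.
Under article 8: Senior Handling (article 11)? no; Class-C Transfer (article 5)? yes; Approved Use (article 12)? no — 1 of 3 hold (need ≥2) → not satisfied.
Under article 14: the processing is not necessary for the performance of a contract? no; the controller has appointed a data-protection officer? yes; the data do not relate to criminal convictions? yes — 2 of 3 hold (need ≥2) → satisfied.
Under article 13: not a Primary Activity (article 14)? no; the processing is not carried out by automated means? yes; the controller has not appointed a data-protection officer? no — 1 of 3 hold (need ≥2) → not satisfied.
Under article 16: Critical Disclosure (article 8)? no; or Eligible Disclosure (article 13)? no. So the processing is not a Reportable Processing.
Under article 9: Eligible Use (article 6)? yes; and Reportable Processing (article 16)? no. So the processing is not a Relevant Processing.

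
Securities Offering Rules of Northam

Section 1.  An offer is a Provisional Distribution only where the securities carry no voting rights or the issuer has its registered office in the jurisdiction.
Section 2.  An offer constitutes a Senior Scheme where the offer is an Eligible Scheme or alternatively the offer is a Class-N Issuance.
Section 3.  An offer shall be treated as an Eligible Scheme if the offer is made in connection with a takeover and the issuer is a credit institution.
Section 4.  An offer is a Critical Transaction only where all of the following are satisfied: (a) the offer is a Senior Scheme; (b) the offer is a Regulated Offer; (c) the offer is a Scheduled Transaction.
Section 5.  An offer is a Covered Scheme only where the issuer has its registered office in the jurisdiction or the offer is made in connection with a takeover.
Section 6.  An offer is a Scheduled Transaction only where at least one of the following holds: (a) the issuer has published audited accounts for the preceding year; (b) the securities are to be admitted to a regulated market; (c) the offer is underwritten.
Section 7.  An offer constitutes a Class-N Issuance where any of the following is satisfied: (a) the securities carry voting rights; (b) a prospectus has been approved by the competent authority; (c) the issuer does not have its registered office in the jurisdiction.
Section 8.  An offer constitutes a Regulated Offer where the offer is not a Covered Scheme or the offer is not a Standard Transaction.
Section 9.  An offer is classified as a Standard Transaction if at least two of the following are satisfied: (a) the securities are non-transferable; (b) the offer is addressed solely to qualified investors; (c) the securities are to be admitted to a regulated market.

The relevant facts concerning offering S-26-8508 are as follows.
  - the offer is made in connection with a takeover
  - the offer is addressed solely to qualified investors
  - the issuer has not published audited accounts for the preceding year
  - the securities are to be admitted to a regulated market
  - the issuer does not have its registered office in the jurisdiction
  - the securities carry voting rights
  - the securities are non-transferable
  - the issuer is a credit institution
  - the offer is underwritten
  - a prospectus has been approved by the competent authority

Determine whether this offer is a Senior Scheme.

Yes

section 3 — Eligible Scheme: [the offer is made in connection with a takeover? yes] AND [the issuer is a credit institution? yes] → satisfied.
section 7 — Class-N Issuance: [the securities carry voting rights? yes] OR [a prospectus has been approved by the competent authority? yes] OR [the issuer does not have its registered office in the jurisdiction? yes] → satisfied.
section 2 — Senior Scheme: [Eligible Scheme (section 3)? yes] OR [Class-N Issuance (section 7)? yes] → satisfied.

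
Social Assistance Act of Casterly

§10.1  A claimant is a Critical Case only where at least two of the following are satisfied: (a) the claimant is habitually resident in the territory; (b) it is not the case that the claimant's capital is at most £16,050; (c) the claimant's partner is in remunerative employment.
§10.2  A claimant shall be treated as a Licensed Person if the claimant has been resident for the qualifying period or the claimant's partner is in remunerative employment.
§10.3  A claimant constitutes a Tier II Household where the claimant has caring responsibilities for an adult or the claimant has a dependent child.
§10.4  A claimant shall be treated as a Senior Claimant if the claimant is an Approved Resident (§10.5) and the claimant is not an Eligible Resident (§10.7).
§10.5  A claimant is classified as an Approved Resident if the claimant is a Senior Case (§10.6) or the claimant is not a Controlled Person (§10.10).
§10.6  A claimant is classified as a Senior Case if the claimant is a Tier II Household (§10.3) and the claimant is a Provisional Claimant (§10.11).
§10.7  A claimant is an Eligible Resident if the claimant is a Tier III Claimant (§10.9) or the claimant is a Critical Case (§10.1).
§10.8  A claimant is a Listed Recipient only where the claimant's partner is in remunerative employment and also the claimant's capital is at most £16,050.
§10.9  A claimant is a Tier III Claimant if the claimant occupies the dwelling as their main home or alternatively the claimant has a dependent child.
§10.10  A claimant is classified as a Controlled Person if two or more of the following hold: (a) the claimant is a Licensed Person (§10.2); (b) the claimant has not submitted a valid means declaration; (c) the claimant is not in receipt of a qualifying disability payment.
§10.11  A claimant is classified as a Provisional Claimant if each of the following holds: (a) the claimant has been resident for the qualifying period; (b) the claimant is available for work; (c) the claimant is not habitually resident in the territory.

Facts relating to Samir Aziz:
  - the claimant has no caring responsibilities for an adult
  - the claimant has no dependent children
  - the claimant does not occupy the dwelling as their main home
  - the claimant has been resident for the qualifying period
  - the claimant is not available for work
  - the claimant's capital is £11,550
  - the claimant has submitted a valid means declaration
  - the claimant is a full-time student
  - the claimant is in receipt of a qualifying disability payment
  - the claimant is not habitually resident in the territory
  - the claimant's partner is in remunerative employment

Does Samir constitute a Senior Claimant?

Under §10.3: the claimant has caring responsibilities for an adult? no; or the claimant has a dependent child? no. So the claimant is not a Tier II Household.
Under §10.11: the claimant has been resident for the qualifying period? yes; and the claimant is available for work? no; and the claimant is not habitually resident in the territory? yes. So the claimant is not a Provisional Claimant.
Under §10.6: Tier II Household (§10.3)? no; and Provisional Claimant (§10.11)? no. So the claimant is not a Senior Case.
Under §10.2: the claimant has been resident for the qualifying period? yes; or the claimant's partner is in remunerative employment? yes. So the claimant is a Licensed Person.
Under §10.10: Licensed Person (§10.2)? yes; the claimant has not submitted a valid means declaration? no; the claimant is not in receipt of a qualifying disability payment? no — 1 of 3 hold (need ≥2) → not satisfied.
Under §10.5: Senior Case (§10.6)? no; or not a Controlled Person (§10.10)? yes. So the claimant is an Approved Resident.
Under §10.9: the claimant occupies the dwelling as their main home? no; or the claimant has a dependent child? no. So the claimant is not a Tier III Claimant.
Under §10.1: the claimant is habitually resident in the territory? no; claimant's capital: £11,550 ≤ £16,050? yes, so negated condition no; the claimant's partner is in remunerative employment? yes — 1 of 3 hold (need ≥2) → not satisfied.
Under §10.7: Tier III Claimant (§10.9)? no; or Critical Case (§10.1)? no. So the claimant is not an Eligible Resident.
Under §10.4: Approved Resident (§10.5)? yes; and not an Eligible Resident (§10.7)? yes. So the claimant is a Senior Claimant.

Yes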